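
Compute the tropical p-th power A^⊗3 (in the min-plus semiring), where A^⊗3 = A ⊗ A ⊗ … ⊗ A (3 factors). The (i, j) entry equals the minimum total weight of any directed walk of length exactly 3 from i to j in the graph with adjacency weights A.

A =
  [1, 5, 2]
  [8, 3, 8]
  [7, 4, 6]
A^⊗3 =
  [3, 7, 4]
  [10, 9, 11]
  [9, 10, 10]

Each entry (A^⊗3)_ij equals the minimum over all length-3 walks i = v_0 → v_1 → … → v_3 = j of Σ_t A[v_t][v_{t+1}]. For example, for (i, j) = (0, 2) we minimise over 9 possible intermediate vertex sequences; the minimum is 4, attained along the walk 0 → 0 → 0 → 2.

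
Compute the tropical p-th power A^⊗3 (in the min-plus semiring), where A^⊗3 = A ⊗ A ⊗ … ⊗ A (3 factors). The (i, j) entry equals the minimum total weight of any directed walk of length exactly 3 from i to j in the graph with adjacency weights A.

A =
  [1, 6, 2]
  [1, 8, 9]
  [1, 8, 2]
A^⊗3 =
  [3, 8, 4]
  [3, 8, 4]
  [3, 8, 4]

Each entry (A^⊗3)_ij equals the minimum over all length-3 walks i = v_0 → v_1 → … → v_3 = j of Σ_t A[v_t][v_{t+1}]. For example, for (i, j) = (0, 2) we minimise over 9 possible intermediate vertex sequences; the minimum is 4, attained along the walk 0 → 0 → 0 → 2.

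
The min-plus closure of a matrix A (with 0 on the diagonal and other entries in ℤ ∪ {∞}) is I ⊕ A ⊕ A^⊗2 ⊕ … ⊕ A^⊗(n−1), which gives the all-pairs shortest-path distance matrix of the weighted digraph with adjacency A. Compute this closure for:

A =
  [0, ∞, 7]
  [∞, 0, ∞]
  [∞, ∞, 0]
Closure =
  [0, ∞, 7]
  [∞, 0, ∞]
  [∞, ∞, 0]

This is the Floyd-Warshall all-pairs shortest-path computation. For each intermediate vertex k = 0, 1, …, 2, update dist[i][j] ← min(dist[i][j], dist[i][k] + dist[k][j]). The final matrix gives, for each (i, j), the minimum total weight of any directed path from i to j (possibly empty when i = j).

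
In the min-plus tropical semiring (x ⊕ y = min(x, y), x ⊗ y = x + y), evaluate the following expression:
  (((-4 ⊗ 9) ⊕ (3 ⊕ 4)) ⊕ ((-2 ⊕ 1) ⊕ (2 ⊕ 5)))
(((-4 ⊗ 9) ⊕ (3 ⊕ 4)) ⊕ ((-2 ⊕ 1) ⊕ (2 ⊕ 5))) = -2

Expand innermost to outermost. Recall ⊕ takes the minimum of its arguments and ⊗ takes their sum. Working out the expression (((-4 ⊗ 9) ⊕ (3 ⊕ 4)) ⊕ ((-2 ⊕ 1) ⊕ (2 ⊕ 5))) gives -2.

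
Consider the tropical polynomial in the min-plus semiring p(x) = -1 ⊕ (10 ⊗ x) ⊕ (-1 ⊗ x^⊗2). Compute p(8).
p(8) = -1

A tropical monomial a ⊗ x^⊗i evaluates to a + i · x. Evaluating each term at x = 8:
  Term 0 contributes -1 + 0 · 8 = -1
  Term 1 contributes 10 + 1 · 8 = 18
  Term 2 contributes -1 + 2 · 8 = 15
p(8) = ⊕ of these = min[-1, 18, 15] = -1.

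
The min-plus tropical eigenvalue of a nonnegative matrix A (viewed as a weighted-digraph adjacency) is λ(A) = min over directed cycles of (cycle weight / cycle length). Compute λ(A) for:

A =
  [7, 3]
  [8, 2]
λ(A) = 2

Enumerate directed cycles and compute their means (weight / length). Sample:
  cycle 0 → 0: weight = 7, length = 1, mean = 7/1 ≈ 7.000
  cycle 1 → 1: weight = 2, length = 1, mean = 2/1 ≈ 2.000
  cycle 0 → 1 → 0: weight = 11, length = 2, mean = 11/2 ≈ 5.500
  cycle 1 → 0 → 1: weight = 11, length = 2, mean = 11/2 ≈ 5.500
Minimum mean = 2.000, attained e.g. along the cycle 1 → 1 with weight 2 and length 1. So λ(A) = 2/1 = 2.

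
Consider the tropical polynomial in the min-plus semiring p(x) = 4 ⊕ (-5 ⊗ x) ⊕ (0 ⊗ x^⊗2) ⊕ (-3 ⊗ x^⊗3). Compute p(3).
p(3) = -2

A tropical monomial a ⊗ x^⊗i evaluates to a + i · x. Evaluating each term at x = 3:
  Term 0 contributes 4 + 0 · 3 = 4
  Term 1 contributes -5 + 1 · 3 = -2
  Term 2 contributes 0 + 2 · 3 = 6
  Term 3 contributes -3 + 3 · 3 = 6
p(3) = ⊕ of these = min[4, -2, 6, 6] = -2.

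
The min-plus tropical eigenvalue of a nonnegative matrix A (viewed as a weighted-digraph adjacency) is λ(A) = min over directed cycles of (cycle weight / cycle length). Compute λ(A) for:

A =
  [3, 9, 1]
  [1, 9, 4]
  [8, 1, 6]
λ(A) = 1

Enumerate directed cycles and compute their means (weight / length). Sample:
  cycle 0 → 0: weight = 3, length = 1, mean = 3/1 ≈ 3.000
  cycle 1 → 1: weight = 9, length = 1, mean = 9/1 ≈ 9.000
  cycle 2 → 2: weight = 6, length = 1, mean = 6/1 ≈ 6.000
  cycle 0 → 1 → 0: weight = 10, length = 2, mean = 10/2 ≈ 5.000
  cycle 0 → 2 → 0: weight = 9, length = 2, mean = 9/2 ≈ 4.500
  cycle 1 → 0 → 1: weight = 10, length = 2, mean = 10/2 ≈ 5.000
Minimum mean = 1.000, attained e.g. along the cycle 0 → 2 → 1 → 0 with weight 3 and length 3. So λ(A) = 3/3 = 1.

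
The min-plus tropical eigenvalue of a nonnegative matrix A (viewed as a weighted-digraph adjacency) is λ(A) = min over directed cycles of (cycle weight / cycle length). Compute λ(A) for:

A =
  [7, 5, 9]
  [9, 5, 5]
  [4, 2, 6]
λ(A) = 7/2

Enumerate directed cycles and compute their means (weight / length). Sample:
  cycle 0 → 0: weight = 7, length = 1, mean = 7/1 ≈ 7.000
  cycle 1 → 1: weight = 5, length = 1, mean = 5/1 ≈ 5.000
  cycle 2 → 2: weight = 6, length = 1, mean = 6/1 ≈ 6.000
  cycle 0 → 1 → 0: weight = 14, length = 2, mean = 14/2 ≈ 7.000
  cycle 0 → 2 → 0: weight = 13, length = 2, mean = 13/2 ≈ 6.500
  cycle 1 → 0 → 1: weight = 14, length = 2, mean = 14/2 ≈ 7.000
Minimum mean = 3.500, attained e.g. along the cycle 1 → 2 → 1 with weight 7 and length 2. So λ(A) = 7/2 = 7/2.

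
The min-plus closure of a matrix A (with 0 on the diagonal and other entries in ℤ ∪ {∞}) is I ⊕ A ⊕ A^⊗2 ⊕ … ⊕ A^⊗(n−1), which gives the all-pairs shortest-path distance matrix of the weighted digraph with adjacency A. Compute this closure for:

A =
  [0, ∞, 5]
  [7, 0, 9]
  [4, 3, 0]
Closure =
  [0, 8, 5]
  [7, 0, 9]
  [4, 3, 0]

This is the Floyd-Warshall all-pairs shortest-path computation. For each intermediate vertex k = 0, 1, …, 2, update dist[i][j] ← min(dist[i][j], dist[i][k] + dist[k][j]). The final matrix gives, for each (i, j), the minimum total weight of any directed path from i to j (possibly empty when i = j).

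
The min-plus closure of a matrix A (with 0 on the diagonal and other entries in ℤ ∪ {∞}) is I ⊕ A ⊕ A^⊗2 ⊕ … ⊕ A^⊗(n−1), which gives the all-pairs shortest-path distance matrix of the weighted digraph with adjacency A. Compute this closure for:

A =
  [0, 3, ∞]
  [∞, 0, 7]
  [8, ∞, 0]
Closure =
  [0, 3, 10]
  [15, 0, 7]
  [8, 11, 0]

This is the Floyd-Warshall all-pairs shortest-path computation. For each intermediate vertex k = 0, 1, …, 2, update dist[i][j] ← min(dist[i][j], dist[i][k] + dist[k][j]). The final matrix gives, for each (i, j), the minimum total weight of any directed path from i to j (possibly empty when i = j).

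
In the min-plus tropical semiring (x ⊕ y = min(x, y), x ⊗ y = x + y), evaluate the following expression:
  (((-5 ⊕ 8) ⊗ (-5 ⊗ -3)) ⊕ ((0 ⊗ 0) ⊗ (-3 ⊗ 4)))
(((-5 ⊕ 8) ⊗ (-5 ⊗ -3)) ⊕ ((0 ⊗ 0) ⊗ (-3 ⊗ 4))) = -13

Expand innermost to outermost. Recall ⊕ takes the minimum of its arguments and ⊗ takes their sum. Working out the expression (((-5 ⊕ 8) ⊗ (-5 ⊗ -3)) ⊕ ((0 ⊗ 0) ⊗ (-3 ⊗ 4))) gives -13.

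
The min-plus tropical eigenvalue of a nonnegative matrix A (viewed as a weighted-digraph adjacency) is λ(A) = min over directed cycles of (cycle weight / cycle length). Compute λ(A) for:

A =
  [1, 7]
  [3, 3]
λ(A) = 1

Enumerate directed cycles and compute their means (weight / length). Sample:
  cycle 0 → 0: weight = 1, length = 1, mean = 1/1 ≈ 1.000
  cycle 1 → 1: weight = 3, length = 1, mean = 3/1 ≈ 3.000
  cycle 0 → 1 → 0: weight = 10, length = 2, mean = 10/2 ≈ 5.000
  cycle 1 → 0 → 1: weight = 10, length = 2, mean = 10/2 ≈ 5.000
Minimum mean = 1.000, attained e.g. along the cycle 0 → 0 with weight 1 and length 1. So λ(A) = 1/1 = 1.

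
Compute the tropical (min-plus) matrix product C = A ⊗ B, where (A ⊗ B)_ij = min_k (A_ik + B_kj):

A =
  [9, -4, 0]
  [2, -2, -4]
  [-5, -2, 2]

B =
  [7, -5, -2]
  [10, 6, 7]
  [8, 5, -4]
A ⊗ B =
  [6, 2, -4]
  [4, -3, -8]
  [2, -10, -7]

Apply the min-plus product entry-by-entry:
  C[0][0] = min over k of (A[0][0] + B[0][0] = 9 + 7 = 16, A[0][1] + B[1][0] = -4 + 10 = 6, A[0][2] + B[2][0] = 0 + 8 = 8) = 6 (attained at k = 1)
  C[0][1] = min over k of (A[0][0] + B[0][1] = 9 + -5 = 4, A[0][1] + B[1][1] = -4 + 6 = 2, A[0][2] + B[2][1] = 0 + 5 = 5) = 2 (attained at k = 1)
  C[0][2] = min over k of (A[0][0] + B[0][2] = 9 + -2 = 7, A[0][1] + B[1][2] = -4 + 7 = 3, A[0][2] + B[2][2] = 0 + -4 = -4) = -4 (attained at k = 2)
  C[1][0] = min over k of (A[1][0] + B[0][0] = 2 + 7 = 9, A[1][1] + B[1][0] = -2 + 10 = 8, A[1][2] + B[2][0] = -4 + 8 = 4) = 4 (attained at k = 2)
  C[1][1] = min over k of (A[1][0] + B[0][1] = 2 + -5 = -3, A[1][1] + B[1][1] = -2 + 6 = 4, A[1][2] + B[2][1] = -4 + 5 = 1) = -3 (attained at k = 0)
  C[1][2] = min over k of (A[1][0] + B[0][2] = 2 + -2 = 0, A[1][1] + B[1][2] = -2 + 7 = 5, A[1][2] + B[2][2] = -4 + -4 = -8) = -8 (attained at k = 2)
  C[2][0] = min over k of (A[2][0] + B[0][0] = -5 + 7 = 2, A[2][1] + B[1][0] = -2 + 10 = 8, A[2][2] + B[2][0] = 2 + 8 = 10) = 2 (attained at k = 0)
  C[2][1] = min over k of (A[2][0] + B[0][1] = -5 + -5 = -10, A[2][1] + B[1][1] = -2 + 6 = 4, A[2][2] + B[2][1] = 2 + 5 = 7) = -10 (attained at k = 0)
  C[2][2] = min over k of (A[2][0] + B[0][2] = -5 + -2 = -7, A[2][1] + B[1][2] = -2 + 7 = 5, A[2][2] + B[2][2] = 2 + -4 = -2) = -7 (attained at k = 0)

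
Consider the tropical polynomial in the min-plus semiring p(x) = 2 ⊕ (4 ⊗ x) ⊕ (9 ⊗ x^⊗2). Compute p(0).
p(0) = 2

A tropical monomial a ⊗ x^⊗i evaluates to a + i · x. Evaluating each term at x = 0:
  Term 0 contributes 2 + 0 · 0 = 2
  Term 1 contributes 4 + 1 · 0 = 4
  Term 2 contributes 9 + 2 · 0 = 9
p(0) = ⊕ of these = min[2, 4, 9] = 2.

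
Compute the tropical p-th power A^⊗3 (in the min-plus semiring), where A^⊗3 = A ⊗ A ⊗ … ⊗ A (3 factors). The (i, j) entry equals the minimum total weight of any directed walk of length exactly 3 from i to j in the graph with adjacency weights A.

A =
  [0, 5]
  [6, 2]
A^⊗3 =
  [0, 5]
  [6, 6]

Each entry (A^⊗3)_ij equals the minimum over all length-3 walks i = v_0 → v_1 → … → v_3 = j of Σ_t A[v_t][v_{t+1}]. For example, for (i, j) = (0, 1) we minimise over 4 possible intermediate vertex sequences; the minimum is 5, attained along the walk 0 → 0 → 0 → 1.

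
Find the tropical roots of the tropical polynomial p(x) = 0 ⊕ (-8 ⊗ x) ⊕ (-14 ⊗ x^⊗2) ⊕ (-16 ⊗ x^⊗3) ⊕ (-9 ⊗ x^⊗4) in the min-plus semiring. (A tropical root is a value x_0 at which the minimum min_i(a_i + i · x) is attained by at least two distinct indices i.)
Roots: {-7, 2, 6, 8}

Each tropical root is a break point of the lower envelope of the lines y = a_i + i · x (there are 5 lines, with slopes 0, 1, ..., 4). Only the lines that attain the minimum somewhere contribute to roots; other lines are dominated. Here the surviving (envelope) indices are i = 4, i = 3, i = 2, i = 1, i = 0.
Intersections between consecutive envelope lines give the roots: for adjacent envelope indices i < j the intersection is x = (a_i − a_j) / (j − i). Reading off the sorted break points: {-7, 2, 6, 8}.
Verification: at each break x_0, at least two indices attain the minimum of min_i(a_i + i · x_0).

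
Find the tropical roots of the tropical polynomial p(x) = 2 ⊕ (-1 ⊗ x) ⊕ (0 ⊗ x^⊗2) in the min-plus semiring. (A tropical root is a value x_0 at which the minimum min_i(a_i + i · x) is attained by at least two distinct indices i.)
Roots: {-1, 3}

Each tropical root is a break point of the lower envelope of the lines y = a_i + i · x (there are 3 lines, with slopes 0, 1, ..., 2). Only the lines that attain the minimum somewhere contribute to roots; other lines are dominated. Here the surviving (envelope) indices are i = 2, i = 1, i = 0.
Intersections between consecutive envelope lines give the roots: for adjacent envelope indices i < j the intersection is x = (a_i − a_j) / (j − i). Reading off the sorted break points: {-1, 3}.
Verification: at each break x_0, at least two indices attain the minimum of min_i(a_i + i · x_0).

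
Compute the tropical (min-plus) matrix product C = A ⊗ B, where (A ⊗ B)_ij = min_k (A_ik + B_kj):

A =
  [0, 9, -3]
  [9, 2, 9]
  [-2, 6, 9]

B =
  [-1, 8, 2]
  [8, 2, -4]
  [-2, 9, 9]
A ⊗ B =
  [-5, 6, 2]
  [7, 4, -2]
  [-3, 6, 0]

Apply the min-plus product entry-by-entry:
  C[0][0] = min over k of (A[0][0] + B[0][0] = 0 + -1 = -1, A[0][1] + B[1][0] = 9 + 8 = 17, A[0][2] + B[2][0] = -3 + -2 = -5) = -5 (attained at k = 2)
  C[0][1] = min over k of (A[0][0] + B[0][1] = 0 + 8 = 8, A[0][1] + B[1][1] = 9 + 2 = 11, A[0][2] + B[2][1] = -3 + 9 = 6) = 6 (attained at k = 2)
  C[0][2] = min over k of (A[0][0] + B[0][2] = 0 + 2 = 2, A[0][1] + B[1][2] = 9 + -4 = 5, A[0][2] + B[2][2] = -3 + 9 = 6) = 2 (attained at k = 0)
  C[1][0] = min over k of (A[1][0] + B[0][0] = 9 + -1 = 8, A[1][1] + B[1][0] = 2 + 8 = 10, A[1][2] + B[2][0] = 9 + -2 = 7) = 7 (attained at k = 2)
  C[1][1] = min over k of (A[1][0] + B[0][1] = 9 + 8 = 17, A[1][1] + B[1][1] = 2 + 2 = 4, A[1][2] + B[2][1] = 9 + 9 = 18) = 4 (attained at k = 1)
  C[1][2] = min over k of (A[1][0] + B[0][2] = 9 + 2 = 11, A[1][1] + B[1][2] = 2 + -4 = -2, A[1][2] + B[2][2] = 9 + 9 = 18) = -2 (attained at k = 1)
  C[2][0] = min over k of (A[2][0] + B[0][0] = -2 + -1 = -3, A[2][1] + B[1][0] = 6 + 8 = 14, A[2][2] + B[2][0] = 9 + -2 = 7) = -3 (attained at k = 0)
  C[2][1] = min over k of (A[2][0] + B[0][1] = -2 + 8 = 6, A[2][1] + B[1][1] = 6 + 2 = 8, A[2][2] + B[2][1] = 9 + 9 = 18) = 6 (attained at k = 0)
  C[2][2] = min over k of (A[2][0] + B[0][2] = -2 + 2 = 0, A[2][1] + B[1][2] = 6 + -4 = 2, A[2][2] + B[2][2] = 9 + 9 = 18) = 0 (attained at k = 0)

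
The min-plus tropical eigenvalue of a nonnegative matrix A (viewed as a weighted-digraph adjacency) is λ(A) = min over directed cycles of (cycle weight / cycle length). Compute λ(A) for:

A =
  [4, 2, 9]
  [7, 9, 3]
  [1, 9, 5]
λ(A) = 2

Enumerate directed cycles and compute their means (weight / length). Sample:
  cycle 0 → 0: weight = 4, length = 1, mean = 4/1 ≈ 4.000
  cycle 1 → 1: weight = 9, length = 1, mean = 9/1 ≈ 9.000
  cycle 2 → 2: weight = 5, length = 1, mean = 5/1 ≈ 5.000
  cycle 0 → 1 → 0: weight = 9, length = 2, mean = 9/2 ≈ 4.500
  cycle 0 → 2 → 0: weight = 10, length = 2, mean = 10/2 ≈ 5.000
  cycle 1 → 0 → 1: weight = 9, length = 2, mean = 9/2 ≈ 4.500
Minimum mean = 2.000, attained e.g. along the cycle 0 → 1 → 2 → 0 with weight 6 and length 3. So λ(A) = 6/3 = 2.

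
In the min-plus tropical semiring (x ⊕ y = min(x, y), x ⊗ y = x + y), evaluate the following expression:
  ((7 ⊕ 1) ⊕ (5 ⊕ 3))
((7 ⊕ 1) ⊕ (5 ⊕ 3)) = 1

Expand innermost to outermost. Recall ⊕ takes the minimum of its arguments and ⊗ takes their sum. Working out the expression ((7 ⊕ 1) ⊕ (5 ⊕ 3)) gives 1.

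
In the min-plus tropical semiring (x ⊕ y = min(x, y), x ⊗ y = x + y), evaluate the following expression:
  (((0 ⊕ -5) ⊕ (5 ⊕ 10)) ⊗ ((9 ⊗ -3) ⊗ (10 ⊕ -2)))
(((0 ⊕ -5) ⊕ (5 ⊕ 10)) ⊗ ((9 ⊗ -3) ⊗ (10 ⊕ -2))) = -1

Expand innermost to outermost. Recall ⊕ takes the minimum of its arguments and ⊗ takes their sum. Working out the expression (((0 ⊕ -5) ⊕ (5 ⊕ 10)) ⊗ ((9 ⊗ -3) ⊗ (10 ⊕ -2))) gives -1.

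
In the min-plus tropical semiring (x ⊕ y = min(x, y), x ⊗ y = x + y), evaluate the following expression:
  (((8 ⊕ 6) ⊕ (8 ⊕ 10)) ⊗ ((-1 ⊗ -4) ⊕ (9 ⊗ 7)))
(((8 ⊕ 6) ⊕ (8 ⊕ 10)) ⊗ ((-1 ⊗ -4) ⊕ (9 ⊗ 7))) = 1

Expand innermost to outermost. Recall ⊕ takes the minimum of its arguments and ⊗ takes their sum. Working out the expression (((8 ⊕ 6) ⊕ (8 ⊕ 10)) ⊗ ((-1 ⊗ -4) ⊕ (9 ⊗ 7))) gives 1.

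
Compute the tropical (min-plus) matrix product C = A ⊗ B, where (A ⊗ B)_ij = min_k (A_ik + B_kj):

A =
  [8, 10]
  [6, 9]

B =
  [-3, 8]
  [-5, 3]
A ⊗ B =
  [5, 13]
  [3, 12]

Apply the min-plus product entry-by-entry:
  C[0][0] = min over k of (A[0][0] + B[0][0] = 8 + -3 = 5, A[0][1] + B[1][0] = 10 + -5 = 5) = 5 (attained at k = 0)
  C[0][1] = min over k of (A[0][0] + B[0][1] = 8 + 8 = 16, A[0][1] + B[1][1] = 10 + 3 = 13) = 13 (attained at k = 1)
  C[1][0] = min over k of (A[1][0] + B[0][0] = 6 + -3 = 3, A[1][1] + B[1][0] = 9 + -5 = 4) = 3 (attained at k = 0)
  C[1][1] = min over k of (A[1][0] + B[0][1] = 6 + 8 = 14, A[1][1] + B[1][1] = 9 + 3 = 12) = 12 (attained at k = 1)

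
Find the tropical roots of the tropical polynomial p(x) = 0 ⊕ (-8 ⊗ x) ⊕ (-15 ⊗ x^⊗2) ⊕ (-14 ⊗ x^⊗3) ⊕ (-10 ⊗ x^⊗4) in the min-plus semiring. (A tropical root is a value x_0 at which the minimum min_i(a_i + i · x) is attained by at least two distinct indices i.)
Roots: {-4, -1, 7, 8}

Each tropical root is a break point of the lower envelope of the lines y = a_i + i · x (there are 5 lines, with slopes 0, 1, ..., 4). Only the lines that attain the minimum somewhere contribute to roots; other lines are dominated. Here the surviving (envelope) indices are i = 4, i = 3, i = 2, i = 1, i = 0.
Intersections between consecutive envelope lines give the roots: for adjacent envelope indices i < j the intersection is x = (a_i − a_j) / (j − i). Reading off the sorted break points: {-4, -1, 7, 8}.
Verification: at each break x_0, at least two indices attain the minimum of min_i(a_i + i · x_0).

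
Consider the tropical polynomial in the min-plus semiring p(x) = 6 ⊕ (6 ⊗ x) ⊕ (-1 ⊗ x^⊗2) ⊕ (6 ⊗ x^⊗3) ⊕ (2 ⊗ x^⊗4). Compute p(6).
p(6) = 6

A tropical monomial a ⊗ x^⊗i evaluates to a + i · x. Evaluating each term at x = 6:
  Term 0 contributes 6 + 0 · 6 = 6
  Term 1 contributes 6 + 1 · 6 = 12
  Term 2 contributes -1 + 2 · 6 = 11
  Term 3 contributes 6 + 3 · 6 = 24
  Term 4 contributes 2 + 4 · 6 = 26
p(6) = ⊕ of these = min[6, 12, 11, 24, 26] = 6.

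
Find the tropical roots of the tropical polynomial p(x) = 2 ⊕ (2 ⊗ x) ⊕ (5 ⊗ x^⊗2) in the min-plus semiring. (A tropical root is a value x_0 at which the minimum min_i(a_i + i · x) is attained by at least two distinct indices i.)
Roots: {-3, 0}

Each tropical root is a break point of the lower envelope of the lines y = a_i + i · x (there are 3 lines, with slopes 0, 1, ..., 2). Only the lines that attain the minimum somewhere contribute to roots; other lines are dominated. Here the surviving (envelope) indices are i = 2, i = 1, i = 0.
Intersections between consecutive envelope lines give the roots: for adjacent envelope indices i < j the intersection is x = (a_i − a_j) / (j − i). Reading off the sorted break points: {-3, 0}.
Verification: at each break x_0, at least two indices attain the minimum of min_i(a_i + i · x_0).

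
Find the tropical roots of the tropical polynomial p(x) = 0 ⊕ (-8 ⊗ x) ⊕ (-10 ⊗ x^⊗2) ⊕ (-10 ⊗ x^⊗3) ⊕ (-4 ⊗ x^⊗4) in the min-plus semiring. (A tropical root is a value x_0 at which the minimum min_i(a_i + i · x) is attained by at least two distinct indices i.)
Roots: {-6, 0, 2, 8}

Each tropical root is a break point of the lower envelope of the lines y = a_i + i · x (there are 5 lines, with slopes 0, 1, ..., 4). Only the lines that attain the minimum somewhere contribute to roots; other lines are dominated. Here the surviving (envelope) indices are i = 4, i = 3, i = 2, i = 1, i = 0.
Intersections between consecutive envelope lines give the roots: for adjacent envelope indices i < j the intersection is x = (a_i − a_j) / (j − i). Reading off the sorted break points: {-6, 0, 2, 8}.
Verification: at each break x_0, at least two indices attain the minimum of min_i(a_i + i · x_0).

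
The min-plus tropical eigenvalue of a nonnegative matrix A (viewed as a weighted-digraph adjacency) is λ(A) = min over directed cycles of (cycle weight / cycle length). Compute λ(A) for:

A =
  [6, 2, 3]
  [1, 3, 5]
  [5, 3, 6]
λ(A) = 3/2

Enumerate directed cycles and compute their means (weight / length). Sample:
  cycle 0 → 0: weight = 6, length = 1, mean = 6/1 ≈ 6.000
  cycle 1 → 1: weight = 3, length = 1, mean = 3/1 ≈ 3.000
  cycle 2 → 2: weight = 6, length = 1, mean = 6/1 ≈ 6.000
  cycle 0 → 1 → 0: weight = 3, length = 2, mean = 3/2 ≈ 1.500
  cycle 0 → 2 → 0: weight = 8, length = 2, mean = 8/2 ≈ 4.000
  cycle 1 → 0 → 1: weight = 3, length = 2, mean = 3/2 ≈ 1.500
Minimum mean = 1.500, attained e.g. along the cycle 0 → 1 → 0 with weight 3 and length 2. So λ(A) = 3/2 = 3/2.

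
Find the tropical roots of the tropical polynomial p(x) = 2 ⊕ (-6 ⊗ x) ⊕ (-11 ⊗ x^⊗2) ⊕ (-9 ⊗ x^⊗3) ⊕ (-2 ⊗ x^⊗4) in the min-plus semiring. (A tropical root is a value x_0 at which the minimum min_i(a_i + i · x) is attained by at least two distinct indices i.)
Roots: {-7, -2, 5, 8}

Each tropical root is a break point of the lower envelope of the lines y = a_i + i · x (there are 5 lines, with slopes 0, 1, ..., 4). Only the lines that attain the minimum somewhere contribute to roots; other lines are dominated. Here the surviving (envelope) indices are i = 4, i = 3, i = 2, i = 1, i = 0.
Intersections between consecutive envelope lines give the roots: for adjacent envelope indices i < j the intersection is x = (a_i − a_j) / (j − i). Reading off the sorted break points: {-7, -2, 5, 8}.
Verification: at each break x_0, at least two indices attain the minimum of min_i(a_i + i · x_0).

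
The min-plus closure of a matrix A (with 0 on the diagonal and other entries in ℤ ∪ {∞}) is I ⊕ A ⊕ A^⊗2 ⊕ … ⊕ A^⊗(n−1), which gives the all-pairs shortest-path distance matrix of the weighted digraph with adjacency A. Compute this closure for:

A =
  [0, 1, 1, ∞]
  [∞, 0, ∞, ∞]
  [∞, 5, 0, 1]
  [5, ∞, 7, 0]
Closure =
  [0, 1, 1, 2]
  [∞, 0, ∞, ∞]
  [6, 5, 0, 1]
  [5, 6, 6, 0]

This is the Floyd-Warshall all-pairs shortest-path computation. For each intermediate vertex k = 0, 1, …, 3, update dist[i][j] ← min(dist[i][j], dist[i][k] + dist[k][j]). The final matrix gives, for each (i, j), the minimum total weight of any directed path from i to j (possibly empty when i = j).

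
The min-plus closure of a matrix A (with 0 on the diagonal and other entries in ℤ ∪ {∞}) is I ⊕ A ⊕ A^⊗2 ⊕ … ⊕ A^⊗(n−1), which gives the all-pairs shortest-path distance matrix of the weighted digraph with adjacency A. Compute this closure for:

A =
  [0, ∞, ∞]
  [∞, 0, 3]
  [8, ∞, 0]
Closure =
  [0, ∞, ∞]
  [11, 0, 3]
  [8, ∞, 0]

This is the Floyd-Warshall all-pairs shortest-path computation. For each intermediate vertex k = 0, 1, …, 2, update dist[i][j] ← min(dist[i][j], dist[i][k] + dist[k][j]). The final matrix gives, for each (i, j), the minimum total weight of any directed path from i to j (possibly empty when i = j).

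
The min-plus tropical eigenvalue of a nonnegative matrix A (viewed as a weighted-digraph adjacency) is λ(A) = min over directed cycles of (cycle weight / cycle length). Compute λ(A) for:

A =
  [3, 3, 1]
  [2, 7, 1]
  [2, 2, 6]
λ(A) = 3/2

Enumerate directed cycles and compute their means (weight / length). Sample:
  cycle 0 → 0: weight = 3, length = 1, mean = 3/1 ≈ 3.000
  cycle 1 → 1: weight = 7, length = 1, mean = 7/1 ≈ 7.000
  cycle 2 → 2: weight = 6, length = 1, mean = 6/1 ≈ 6.000
  cycle 0 → 1 → 0: weight = 5, length = 2, mean = 5/2 ≈ 2.500
  cycle 0 → 2 → 0: weight = 3, length = 2, mean = 3/2 ≈ 1.500
  cycle 1 → 0 → 1: weight = 5, length = 2, mean = 5/2 ≈ 2.500
Minimum mean = 1.500, attained e.g. along the cycle 0 → 2 → 0 with weight 3 and length 2. So λ(A) = 3/2 = 3/2.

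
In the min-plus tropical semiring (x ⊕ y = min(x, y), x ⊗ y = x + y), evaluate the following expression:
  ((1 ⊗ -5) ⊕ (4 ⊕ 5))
((1 ⊗ -5) ⊕ (4 ⊕ 5)) = -4

Expand innermost to outermost. Recall ⊕ takes the minimum of its arguments and ⊗ takes their sum. Working out the expression ((1 ⊗ -5) ⊕ (4 ⊕ 5)) gives -4.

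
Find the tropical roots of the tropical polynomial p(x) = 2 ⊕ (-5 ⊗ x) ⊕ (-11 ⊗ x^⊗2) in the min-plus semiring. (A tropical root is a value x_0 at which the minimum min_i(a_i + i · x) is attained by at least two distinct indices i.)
Roots: {6, 7}

Each tropical root is a break point of the lower envelope of the lines y = a_i + i · x (there are 3 lines, with slopes 0, 1, ..., 2). Only the lines that attain the minimum somewhere contribute to roots; other lines are dominated. Here the surviving (envelope) indices are i = 2, i = 1, i = 0.
Intersections between consecutive envelope lines give the roots: for adjacent envelope indices i < j the intersection is x = (a_i − a_j) / (j − i). Reading off the sorted break points: {6, 7}.
Verification: at each break x_0, at least two indices attain the minimum of min_i(a_i + i · x_0).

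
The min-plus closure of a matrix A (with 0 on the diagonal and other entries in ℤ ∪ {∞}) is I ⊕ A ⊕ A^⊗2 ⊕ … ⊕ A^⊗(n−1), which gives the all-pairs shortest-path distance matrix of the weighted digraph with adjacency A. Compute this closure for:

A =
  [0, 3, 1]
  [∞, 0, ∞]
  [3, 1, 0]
Closure =
  [0, 2, 1]
  [∞, 0, ∞]
  [3, 1, 0]

This is the Floyd-Warshall all-pairs shortest-path computation. For each intermediate vertex k = 0, 1, …, 2, update dist[i][j] ← min(dist[i][j], dist[i][k] + dist[k][j]). The final matrix gives, for each (i, j), the minimum total weight of any directed path from i to j (possibly empty when i = j).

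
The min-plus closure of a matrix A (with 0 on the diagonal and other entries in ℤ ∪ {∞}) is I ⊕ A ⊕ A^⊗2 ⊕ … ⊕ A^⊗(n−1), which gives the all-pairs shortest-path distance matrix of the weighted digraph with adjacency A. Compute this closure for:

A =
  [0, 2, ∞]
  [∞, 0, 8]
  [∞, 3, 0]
Closure =
  [0, 2, 10]
  [∞, 0, 8]
  [∞, 3, 0]

This is the Floyd-Warshall all-pairs shortest-path computation. For each intermediate vertex k = 0, 1, …, 2, update dist[i][j] ← min(dist[i][j], dist[i][k] + dist[k][j]). The final matrix gives, for each (i, j), the minimum total weight of any directed path from i to j (possibly empty when i = j).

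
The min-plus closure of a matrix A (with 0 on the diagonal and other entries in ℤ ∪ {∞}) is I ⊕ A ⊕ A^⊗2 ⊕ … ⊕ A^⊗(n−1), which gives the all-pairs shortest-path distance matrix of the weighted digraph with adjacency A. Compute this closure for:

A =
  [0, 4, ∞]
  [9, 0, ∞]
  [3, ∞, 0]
Closure =
  [0, 4, ∞]
  [9, 0, ∞]
  [3, 7, 0]

This is the Floyd-Warshall all-pairs shortest-path computation. For each intermediate vertex k = 0, 1, …, 2, update dist[i][j] ← min(dist[i][j], dist[i][k] + dist[k][j]). The final matrix gives, for each (i, j), the minimum total weight of any directed path from i to j (possibly empty when i = j).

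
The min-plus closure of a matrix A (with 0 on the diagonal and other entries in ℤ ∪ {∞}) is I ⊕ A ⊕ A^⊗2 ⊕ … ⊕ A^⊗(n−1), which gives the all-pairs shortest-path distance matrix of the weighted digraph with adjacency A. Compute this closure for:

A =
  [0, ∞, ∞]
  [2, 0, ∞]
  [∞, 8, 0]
Closure =
  [0, ∞, ∞]
  [2, 0, ∞]
  [10, 8, 0]

This is the Floyd-Warshall all-pairs shortest-path computation. For each intermediate vertex k = 0, 1, …, 2, update dist[i][j] ← min(dist[i][j], dist[i][k] + dist[k][j]). The final matrix gives, for each (i, j), the minimum total weight of any directed path from i to j (possibly empty when i = j).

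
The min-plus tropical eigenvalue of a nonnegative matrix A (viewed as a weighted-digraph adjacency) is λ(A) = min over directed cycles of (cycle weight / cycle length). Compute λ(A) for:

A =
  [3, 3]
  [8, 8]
λ(A) = 3

Enumerate directed cycles and compute their means (weight / length). Sample:
  cycle 0 → 0: weight = 3, length = 1, mean = 3/1 ≈ 3.000
  cycle 1 → 1: weight = 8, length = 1, mean = 8/1 ≈ 8.000
  cycle 0 → 1 → 0: weight = 11, length = 2, mean = 11/2 ≈ 5.500
  cycle 1 → 0 → 1: weight = 11, length = 2, mean = 11/2 ≈ 5.500
Minimum mean = 3.000, attained e.g. along the cycle 0 → 0 with weight 3 and length 1. So λ(A) = 3/1 = 3.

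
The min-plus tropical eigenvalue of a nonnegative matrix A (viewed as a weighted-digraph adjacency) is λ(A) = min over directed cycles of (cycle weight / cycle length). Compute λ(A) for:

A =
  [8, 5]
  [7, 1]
λ(A) = 1

Enumerate directed cycles and compute their means (weight / length). Sample:
  cycle 0 → 0: weight = 8, length = 1, mean = 8/1 ≈ 8.000
  cycle 1 → 1: weight = 1, length = 1, mean = 1/1 ≈ 1.000
  cycle 0 → 1 → 0: weight = 12, length = 2, mean = 12/2 ≈ 6.000
  cycle 1 → 0 → 1: weight = 12, length = 2, mean = 12/2 ≈ 6.000
Minimum mean = 1.000, attained e.g. along the cycle 1 → 1 with weight 1 and length 1. So λ(A) = 1/1 = 1.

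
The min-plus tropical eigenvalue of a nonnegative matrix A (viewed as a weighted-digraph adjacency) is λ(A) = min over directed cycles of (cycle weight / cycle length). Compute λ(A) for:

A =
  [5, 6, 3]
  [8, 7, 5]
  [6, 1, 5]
λ(A) = 3

Enumerate directed cycles and compute their means (weight / length). Sample:
  cycle 0 → 0: weight = 5, length = 1, mean = 5/1 ≈ 5.000
  cycle 1 → 1: weight = 7, length = 1, mean = 7/1 ≈ 7.000
  cycle 2 → 2: weight = 5, length = 1, mean = 5/1 ≈ 5.000
  cycle 0 → 1 → 0: weight = 14, length = 2, mean = 14/2 ≈ 7.000
  cycle 0 → 2 → 0: weight = 9, length = 2, mean = 9/2 ≈ 4.500
  cycle 1 → 0 → 1: weight = 14, length = 2, mean = 14/2 ≈ 7.000
Minimum mean = 3.000, attained e.g. along the cycle 1 → 2 → 1 with weight 6 and length 2. So λ(A) = 6/2 = 3.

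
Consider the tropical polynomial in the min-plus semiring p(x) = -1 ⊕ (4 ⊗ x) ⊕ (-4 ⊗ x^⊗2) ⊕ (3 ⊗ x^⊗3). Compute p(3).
p(3) = -1

A tropical monomial a ⊗ x^⊗i evaluates to a + i · x. Evaluating each term at x = 3:
  Term 0 contributes -1 + 0 · 3 = -1
  Term 1 contributes 4 + 1 · 3 = 7
  Term 2 contributes -4 + 2 · 3 = 2
  Term 3 contributes 3 + 3 · 3 = 12
p(3) = ⊕ of these = min[-1, 7, 2, 12] = -1.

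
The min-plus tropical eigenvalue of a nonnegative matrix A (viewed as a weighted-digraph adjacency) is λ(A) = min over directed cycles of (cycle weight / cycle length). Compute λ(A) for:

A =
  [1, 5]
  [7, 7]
λ(A) = 1

Enumerate directed cycles and compute their means (weight / length). Sample:
  cycle 0 → 0: weight = 1, length = 1, mean = 1/1 ≈ 1.000
  cycle 1 → 1: weight = 7, length = 1, mean = 7/1 ≈ 7.000
  cycle 0 → 1 → 0: weight = 12, length = 2, mean = 12/2 ≈ 6.000
  cycle 1 → 0 → 1: weight = 12, length = 2, mean = 12/2 ≈ 6.000
Minimum mean = 1.000, attained e.g. along the cycle 0 → 0 with weight 1 and length 1. So λ(A) = 1/1 = 1.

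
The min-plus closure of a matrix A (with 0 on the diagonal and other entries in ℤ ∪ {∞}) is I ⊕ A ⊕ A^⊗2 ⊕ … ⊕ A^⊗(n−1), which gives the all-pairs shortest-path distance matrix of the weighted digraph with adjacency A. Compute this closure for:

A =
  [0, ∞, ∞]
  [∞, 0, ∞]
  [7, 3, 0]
Closure =
  [0, ∞, ∞]
  [∞, 0, ∞]
  [7, 3, 0]

This is the Floyd-Warshall all-pairs shortest-path computation. For each intermediate vertex k = 0, 1, …, 2, update dist[i][j] ← min(dist[i][j], dist[i][k] + dist[k][j]). The final matrix gives, for each (i, j), the minimum total weight of any directed path from i to j (possibly empty when i = j).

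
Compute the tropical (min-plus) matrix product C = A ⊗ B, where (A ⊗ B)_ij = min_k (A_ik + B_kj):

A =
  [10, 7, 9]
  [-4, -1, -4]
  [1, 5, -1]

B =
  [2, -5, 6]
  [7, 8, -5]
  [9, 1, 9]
A ⊗ B =
  [12, 5, 2]
  [-2, -9, -6]
  [3, -4, 0]

Apply the min-plus product entry-by-entry:
  C[0][0] = min over k of (A[0][0] + B[0][0] = 10 + 2 = 12, A[0][1] + B[1][0] = 7 + 7 = 14, A[0][2] + B[2][0] = 9 + 9 = 18) = 12 (attained at k = 0)
  C[0][1] = min over k of (A[0][0] + B[0][1] = 10 + -5 = 5, A[0][1] + B[1][1] = 7 + 8 = 15, A[0][2] + B[2][1] = 9 + 1 = 10) = 5 (attained at k = 0)
  C[0][2] = min over k of (A[0][0] + B[0][2] = 10 + 6 = 16, A[0][1] + B[1][2] = 7 + -5 = 2, A[0][2] + B[2][2] = 9 + 9 = 18) = 2 (attained at k = 1)
  C[1][0] = min over k of (A[1][0] + B[0][0] = -4 + 2 = -2, A[1][1] + B[1][0] = -1 + 7 = 6, A[1][2] + B[2][0] = -4 + 9 = 5) = -2 (attained at k = 0)
  C[1][1] = min over k of (A[1][0] + B[0][1] = -4 + -5 = -9, A[1][1] + B[1][1] = -1 + 8 = 7, A[1][2] + B[2][1] = -4 + 1 = -3) = -9 (attained at k = 0)
  C[1][2] = min over k of (A[1][0] + B[0][2] = -4 + 6 = 2, A[1][1] + B[1][2] = -1 + -5 = -6, A[1][2] + B[2][2] = -4 + 9 = 5) = -6 (attained at k = 1)
  C[2][0] = min over k of (A[2][0] + B[0][0] = 1 + 2 = 3, A[2][1] + B[1][0] = 5 + 7 = 12, A[2][2] + B[2][0] = -1 + 9 = 8) = 3 (attained at k = 0)
  C[2][1] = min over k of (A[2][0] + B[0][1] = 1 + -5 = -4, A[2][1] + B[1][1] = 5 + 8 = 13, A[2][2] + B[2][1] = -1 + 1 = 0) = -4 (attained at k = 0)
  C[2][2] = min over k of (A[2][0] + B[0][2] = 1 + 6 = 7, A[2][1] + B[1][2] = 5 + -5 = 0, A[2][2] + B[2][2] = -1 + 9 = 8) = 0 (attained at k = 1)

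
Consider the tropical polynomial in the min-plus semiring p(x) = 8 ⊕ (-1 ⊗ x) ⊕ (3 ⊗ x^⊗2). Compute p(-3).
p(-3) = -4

A tropical monomial a ⊗ x^⊗i evaluates to a + i · x. Evaluating each term at x = -3:
  Term 0 contributes 8 + 0 · -3 = 8
  Term 1 contributes -1 + 1 · -3 = -4
  Term 2 contributes 3 + 2 · -3 = -3
p(-3) = ⊕ of these = min[8, -4, -3] = -4.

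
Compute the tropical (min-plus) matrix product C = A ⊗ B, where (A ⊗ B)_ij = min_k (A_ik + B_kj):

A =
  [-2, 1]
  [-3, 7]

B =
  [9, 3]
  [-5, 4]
A ⊗ B =
  [-4, 1]
  [2, 0]

Apply the min-plus product entry-by-entry:
  C[0][0] = min over k of (A[0][0] + B[0][0] = -2 + 9 = 7, A[0][1] + B[1][0] = 1 + -5 = -4) = -4 (attained at k = 1)
  C[0][1] = min over k of (A[0][0] + B[0][1] = -2 + 3 = 1, A[0][1] + B[1][1] = 1 + 4 = 5) = 1 (attained at k = 0)
  C[1][0] = min over k of (A[1][0] + B[0][0] = -3 + 9 = 6, A[1][1] + B[1][0] = 7 + -5 = 2) = 2 (attained at k = 1)
  C[1][1] = min over k of (A[1][0] + B[0][1] = -3 + 3 = 0, A[1][1] + B[1][1] = 7 + 4 = 11) = 0 (attained at k = 0)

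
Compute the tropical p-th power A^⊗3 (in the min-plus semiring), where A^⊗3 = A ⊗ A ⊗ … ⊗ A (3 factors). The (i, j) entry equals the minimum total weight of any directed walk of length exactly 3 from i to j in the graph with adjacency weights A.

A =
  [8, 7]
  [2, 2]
A^⊗3 =
  [11, 11]
  [6, 6]

Each entry (A^⊗3)_ij equals the minimum over all length-3 walks i = v_0 → v_1 → … → v_3 = j of Σ_t A[v_t][v_{t+1}]. For example, for (i, j) = (0, 1) we minimise over 4 possible intermediate vertex sequences; the minimum is 11, attained along the walk 0 → 1 → 1 → 1.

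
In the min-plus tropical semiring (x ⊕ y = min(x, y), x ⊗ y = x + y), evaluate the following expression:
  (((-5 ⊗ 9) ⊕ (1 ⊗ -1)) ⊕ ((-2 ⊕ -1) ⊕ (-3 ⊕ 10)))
(((-5 ⊗ 9) ⊕ (1 ⊗ -1)) ⊕ ((-2 ⊕ -1) ⊕ (-3 ⊕ 10))) = -3

Expand innermost to outermost. Recall ⊕ takes the minimum of its arguments and ⊗ takes their sum. Working out the expression (((-5 ⊗ 9) ⊕ (1 ⊗ -1)) ⊕ ((-2 ⊕ -1) ⊕ (-3 ⊕ 10))) gives -3.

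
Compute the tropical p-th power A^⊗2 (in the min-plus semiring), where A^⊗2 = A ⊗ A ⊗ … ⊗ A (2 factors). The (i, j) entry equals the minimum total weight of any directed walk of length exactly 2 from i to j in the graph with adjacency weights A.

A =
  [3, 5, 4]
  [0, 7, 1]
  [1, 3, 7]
A^⊗2 =
  [5, 7, 6]
  [2, 4, 4]
  [3, 6, 4]

Each entry (A^⊗2)_ij equals the minimum over all length-2 walks i = v_0 → v_1 → … → v_2 = j of Σ_t A[v_t][v_{t+1}]. For example, for (i, j) = (0, 2) we minimise over 3 possible intermediate vertex sequences; the minimum is 6, attained along the walk 0 → 1 → 2.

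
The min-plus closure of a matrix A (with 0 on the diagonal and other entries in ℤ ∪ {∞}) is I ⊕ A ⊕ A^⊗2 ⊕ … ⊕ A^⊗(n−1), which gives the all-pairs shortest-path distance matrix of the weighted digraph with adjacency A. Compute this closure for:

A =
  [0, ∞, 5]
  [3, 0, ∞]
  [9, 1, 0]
Closure =
  [0, 6, 5]
  [3, 0, 8]
  [4, 1, 0]

This is the Floyd-Warshall all-pairs shortest-path computation. For each intermediate vertex k = 0, 1, …, 2, update dist[i][j] ← min(dist[i][j], dist[i][k] + dist[k][j]). The final matrix gives, for each (i, j), the minimum total weight of any directed path from i to j (possibly empty when i = j).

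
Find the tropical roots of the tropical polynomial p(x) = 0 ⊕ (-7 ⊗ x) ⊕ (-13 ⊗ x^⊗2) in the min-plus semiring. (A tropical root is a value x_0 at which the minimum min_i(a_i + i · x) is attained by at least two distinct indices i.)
Roots: {6, 7}

Each tropical root is a break point of the lower envelope of the lines y = a_i + i · x (there are 3 lines, with slopes 0, 1, ..., 2). Only the lines that attain the minimum somewhere contribute to roots; other lines are dominated. Here the surviving (envelope) indices are i = 2, i = 1, i = 0.
Intersections between consecutive envelope lines give the roots: for adjacent envelope indices i < j the intersection is x = (a_i − a_j) / (j − i). Reading off the sorted break points: {6, 7}.
Verification: at each break x_0, at least two indices attain the minimum of min_i(a_i + i · x_0).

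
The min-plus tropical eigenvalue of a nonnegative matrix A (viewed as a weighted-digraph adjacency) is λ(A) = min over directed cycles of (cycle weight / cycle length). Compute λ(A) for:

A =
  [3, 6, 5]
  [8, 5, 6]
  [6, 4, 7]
λ(A) = 3

Enumerate directed cycles and compute their means (weight / length). Sample:
  cycle 0 → 0: weight = 3, length = 1, mean = 3/1 ≈ 3.000
  cycle 1 → 1: weight = 5, length = 1, mean = 5/1 ≈ 5.000
  cycle 2 → 2: weight = 7, length = 1, mean = 7/1 ≈ 7.000
  cycle 0 → 1 → 0: weight = 14, length = 2, mean = 14/2 ≈ 7.000
  cycle 0 → 2 → 0: weight = 11, length = 2, mean = 11/2 ≈ 5.500
  cycle 1 → 0 → 1: weight = 14, length = 2, mean = 14/2 ≈ 7.000
Minimum mean = 3.000, attained e.g. along the cycle 0 → 0 with weight 3 and length 1. So λ(A) = 3/1 = 3.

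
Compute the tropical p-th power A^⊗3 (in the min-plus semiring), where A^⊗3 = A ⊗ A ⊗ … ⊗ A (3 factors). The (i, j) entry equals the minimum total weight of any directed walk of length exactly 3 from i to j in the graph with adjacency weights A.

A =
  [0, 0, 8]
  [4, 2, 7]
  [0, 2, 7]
A^⊗3 =
  [0, 0, 7]
  [4, 4, 11]
  [0, 0, 7]

Each entry (A^⊗3)_ij equals the minimum over all length-3 walks i = v_0 → v_1 → … → v_3 = j of Σ_t A[v_t][v_{t+1}]. For example, for (i, j) = (0, 2) we minimise over 9 possible intermediate vertex sequences; the minimum is 7, attained along the walk 0 → 0 → 1 → 2.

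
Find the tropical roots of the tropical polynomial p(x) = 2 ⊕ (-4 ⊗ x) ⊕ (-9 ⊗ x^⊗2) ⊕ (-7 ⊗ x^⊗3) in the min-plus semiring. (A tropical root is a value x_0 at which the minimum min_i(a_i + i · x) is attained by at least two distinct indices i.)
Roots: {-2, 5, 6}

Each tropical root is a break point of the lower envelope of the lines y = a_i + i · x (there are 4 lines, with slopes 0, 1, ..., 3). Only the lines that attain the minimum somewhere contribute to roots; other lines are dominated. Here the surviving (envelope) indices are i = 3, i = 2, i = 1, i = 0.
Intersections between consecutive envelope lines give the roots: for adjacent envelope indices i < j the intersection is x = (a_i − a_j) / (j − i). Reading off the sorted break points: {-2, 5, 6}.
Verification: at each break x_0, at least two indices attain the minimum of min_i(a_i + i · x_0).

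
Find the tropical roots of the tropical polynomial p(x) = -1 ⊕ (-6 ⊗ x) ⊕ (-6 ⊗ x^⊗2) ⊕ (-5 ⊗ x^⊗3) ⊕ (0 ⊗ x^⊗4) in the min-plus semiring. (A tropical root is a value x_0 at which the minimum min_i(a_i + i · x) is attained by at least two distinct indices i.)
Roots: {-5, -1, 0, 5}

Each tropical root is a break point of the lower envelope of the lines y = a_i + i · x (there are 5 lines, with slopes 0, 1, ..., 4). Only the lines that attain the minimum somewhere contribute to roots; other lines are dominated. Here the surviving (envelope) indices are i = 4, i = 3, i = 2, i = 1, i = 0.
Intersections between consecutive envelope lines give the roots: for adjacent envelope indices i < j the intersection is x = (a_i − a_j) / (j − i). Reading off the sorted break points: {-5, -1, 0, 5}.
Verification: at each break x_0, at least two indices attain the minimum of min_i(a_i + i · x_0).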